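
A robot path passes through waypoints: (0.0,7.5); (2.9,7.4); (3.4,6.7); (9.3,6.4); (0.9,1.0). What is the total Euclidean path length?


Segment lengths:
  seg1 = sqrt((2.9)^2 + (-0.1)^2) = 2.9017
  seg2 = sqrt((0.5)^2 + (-0.7)^2) = 0.8602
  seg3 = sqrt((5.9)^2 + (-0.3)^2) = 5.9076
  seg4 = sqrt((-8.4)^2 + (-5.4)^2) = 9.986
Total = 19.6556


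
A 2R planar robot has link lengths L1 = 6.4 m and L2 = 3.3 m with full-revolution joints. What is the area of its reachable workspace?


r_max = L1 + L2 = 9.7 m
r_min = |L1 - L2| = 3.1 m
Area = pi*(r_max^2 - r_min^2)
= pi*(94.09 - 9.61)
= pi * 84.48
= 265.4017 m^2


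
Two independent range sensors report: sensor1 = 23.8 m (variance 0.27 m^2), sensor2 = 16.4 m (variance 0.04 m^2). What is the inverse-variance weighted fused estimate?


w1 = (1/var1) / (1/var1 + 1/var2)
   = 3.7037 / (3.7037 + 25.0) = 0.129
w2 = 1 - w1 = 0.871
fused = w1*s1 + w2*s2 = 3.071 + 14.2839
= 17.3548 m


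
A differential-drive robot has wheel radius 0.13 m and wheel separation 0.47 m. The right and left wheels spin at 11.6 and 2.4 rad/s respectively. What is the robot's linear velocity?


vR = r*wR = 0.13*11.6 = 1.508 m/s
vL = r*wL = 0.13*2.4 = 0.312 m/s
v = (vR+vL)/2 = 0.91 m/s
omega = (vR-vL)/L = 2.5447 rad/s
linear velocity = 0.91 m/s


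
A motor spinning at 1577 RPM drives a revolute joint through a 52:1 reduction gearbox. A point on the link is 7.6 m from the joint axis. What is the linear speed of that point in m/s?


omega_motor = 1577 * 2*pi/60 = 165.1431 rad/s
omega_joint = omega_motor / 52 = 3.1758 rad/s
v = omega_joint * r = 3.1758 * 7.6
= 24.1363 m/s


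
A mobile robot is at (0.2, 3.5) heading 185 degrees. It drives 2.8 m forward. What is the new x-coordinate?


x_new = x0 + d*cos(theta)
= 0.2 + 2.8*cos(185)
= 0.2 + -2.7893
= -2.5893


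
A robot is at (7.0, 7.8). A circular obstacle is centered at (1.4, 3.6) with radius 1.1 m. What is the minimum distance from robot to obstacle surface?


center_dist = sqrt((7.0-1.4)^2 + (7.8-3.6)^2)
= sqrt(31.36 + 17.64)
= 7.0
min_dist = center_dist - radius = 7.0 - 1.1 = 5.9 m


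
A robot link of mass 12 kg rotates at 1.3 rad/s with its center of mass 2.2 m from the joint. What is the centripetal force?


F = m * omega^2 * r
= 12 * 1.3^2 * 2.2
= 12 * 1.69 * 2.2
= 44.616 N


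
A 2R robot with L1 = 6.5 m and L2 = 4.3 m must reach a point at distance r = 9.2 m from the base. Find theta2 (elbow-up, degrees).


cos(theta2) = (r^2 - L1^2 - L2^2) / (2*L1*L2)
cos(theta2) = (84.64 - 42.25 - 18.49) / 55.9
cos(theta2) = 0.427549
theta2 = 64.6879 degrees


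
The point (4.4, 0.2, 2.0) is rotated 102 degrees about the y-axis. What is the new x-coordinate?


Rotation about y-axis: x' = x*cos(theta) + z*sin(theta)
= 4.4 * -0.2079 + 2.0 * 0.9781
= 1.0415


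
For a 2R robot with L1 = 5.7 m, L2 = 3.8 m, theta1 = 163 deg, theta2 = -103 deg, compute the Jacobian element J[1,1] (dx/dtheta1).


J[1,1] = -L1*sin(t1) - L2*sin(t1+t2)
= -5.7*sin(163) - 3.8*sin(60)
= -4.9574


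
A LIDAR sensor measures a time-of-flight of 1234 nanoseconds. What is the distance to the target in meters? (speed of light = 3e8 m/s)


tof = 1234 ns = 1.234e-06 s
dist = c * tof / 2
= 3e8 * 1.234e-06 / 2
= 185.1 m


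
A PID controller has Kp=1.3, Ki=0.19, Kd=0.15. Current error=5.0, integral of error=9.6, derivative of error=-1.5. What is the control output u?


u = Kp*e + Ki*int(e) + Kd*de/dt
= 1.3*5.0 + 0.19*9.6 + 0.15*(-1.5)
= 6.5 + 1.824 + -0.225
= 8.099


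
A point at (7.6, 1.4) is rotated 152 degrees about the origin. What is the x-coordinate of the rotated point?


x' = x*cos(theta) - y*sin(theta)
cos(152 deg) = -0.8829, sin(152 deg) = 0.4695
x' = 7.6 * -0.8829 - 1.4 * 0.4695
= -6.7104 - 0.6573
= -7.3677


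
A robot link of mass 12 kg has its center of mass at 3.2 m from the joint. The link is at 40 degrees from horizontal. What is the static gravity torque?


tau = m*g*L*cos(angle)
= 12 * 9.81 * 3.2 * cos(40 deg)
= 12 * 9.81 * 3.2 * 0.766
= 288.572 Nm


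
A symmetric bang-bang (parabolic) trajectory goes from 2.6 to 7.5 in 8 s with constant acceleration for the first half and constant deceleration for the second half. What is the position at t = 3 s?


Symmetric rest-to-rest: each phase covers (pf-p0)/2 in time T/2. 0.5*a*(T/2)^2 = (pf-p0)/2 => a = 4*(pf-p0)/T^2
a = 4*(7.5-2.6)/8^2 = 0.3063
t = 3 is in the acceleration phase (t <= T/2).
p = p0 + 0.5*a*t^2 = 2.6 + 0.5*0.3063*3^2
= 3.9781


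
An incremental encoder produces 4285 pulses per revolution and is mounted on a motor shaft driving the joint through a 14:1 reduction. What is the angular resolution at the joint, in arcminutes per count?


counts per rev = 4285
effective counts at joint = 4285 * 14 = 59990
resolution = 360*60 / 59990
= 0.3601 arcmin/count


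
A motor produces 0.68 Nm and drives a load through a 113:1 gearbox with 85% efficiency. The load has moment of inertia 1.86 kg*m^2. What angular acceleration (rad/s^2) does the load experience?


tau_out = tau_motor * N * eta
= 0.68 * 113 * 0.85 = 65.314 Nm
alpha = tau_out / I = 65.314 / 1.86
= 35.1151 rad/s^2


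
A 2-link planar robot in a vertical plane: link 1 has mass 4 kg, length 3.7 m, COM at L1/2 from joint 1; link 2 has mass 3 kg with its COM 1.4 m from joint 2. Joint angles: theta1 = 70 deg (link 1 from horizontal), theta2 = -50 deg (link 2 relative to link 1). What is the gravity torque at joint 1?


Horizontal distance from joint 1 to link-1 COM:
  x_c1 = (L1/2)*cos(t1) = 1.85 * 0.342 = 0.6327 m
Horizontal distance from joint 1 to link-2 COM:
  x_c2 = L1*cos(t1) + Lc2*cos(t1+t2)
       = 3.7*0.342 + 1.4*0.9397 = 2.581 m
tau1 = m1*g*x_c1 + m2*g*x_c2
     = 4*9.81*0.6327 + 3*9.81*2.581
     = 24.8286 + 75.9601
     = 100.7887 Nm


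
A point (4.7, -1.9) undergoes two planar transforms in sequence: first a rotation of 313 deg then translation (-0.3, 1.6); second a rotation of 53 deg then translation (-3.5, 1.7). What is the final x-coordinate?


After transform 1:
x1 = cos(313)*4.7 - sin(313)*-1.9 + -0.3 = 1.5158
y1 = sin(313)*4.7 + cos(313)*-1.9 + 1.6 = -3.1332
After transform 2:
x2 = cos(53)*1.5158 - sin(53)*-3.1332 + -3.5
= -0.0855


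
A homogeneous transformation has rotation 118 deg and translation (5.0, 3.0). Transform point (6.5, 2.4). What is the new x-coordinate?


x' = cos(theta)*px - sin(theta)*py + tx
= -0.4695*6.5 - 0.8829*2.4 + 5.0
= -0.1706


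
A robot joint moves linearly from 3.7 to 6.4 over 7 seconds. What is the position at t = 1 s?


s = t/T = 1/7 = 0.1429
p(t) = p0 + (pf-p0)*s
= 3.7 + (6.4 - 3.7) * 0.1429
= 4.0857


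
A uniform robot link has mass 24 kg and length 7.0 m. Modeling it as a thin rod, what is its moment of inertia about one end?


I = (1/3) * m * L^2
= (1/3) * 24 * 7.0^2
= 0.333333 * 24 * 49.0
= 392.0 kg*m^2


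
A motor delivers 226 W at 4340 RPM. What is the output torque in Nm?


omega = 4340 * 2*pi/60 = 454.4837 rad/s
tau = P / omega = 226 / 454.4837
= 0.4973 Nm


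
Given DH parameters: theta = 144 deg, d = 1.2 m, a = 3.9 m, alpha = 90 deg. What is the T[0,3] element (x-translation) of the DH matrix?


T[0,3] = a * cos(theta)
= 3.9 * cos(144 deg)
= 3.9 * -0.809
= -3.1552


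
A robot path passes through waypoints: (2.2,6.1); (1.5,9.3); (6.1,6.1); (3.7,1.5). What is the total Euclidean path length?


Segment lengths:
  seg1 = sqrt((-0.7)^2 + (3.2)^2) = 3.2757
  seg2 = sqrt((4.6)^2 + (-3.2)^2) = 5.6036
  seg3 = sqrt((-2.4)^2 + (-4.6)^2) = 5.1884
Total = 14.0677


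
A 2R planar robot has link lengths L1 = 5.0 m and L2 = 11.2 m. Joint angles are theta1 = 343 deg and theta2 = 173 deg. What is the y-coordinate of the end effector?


Convert angles to radians: theta1 = 5.9865, theta2 = 3.0194
y = L1*sin(theta1) + L2*sin(theta1+theta2)
y = -1.4619 + 4.5555
y = 3.0936


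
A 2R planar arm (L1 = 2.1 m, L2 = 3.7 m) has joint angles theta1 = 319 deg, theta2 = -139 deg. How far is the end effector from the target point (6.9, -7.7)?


End effector via forward kinematics:
x = L1*cos(t1) + L2*cos(t1+t2) = -2.1151
y = L1*sin(t1) + L2*sin(t1+t2) = -1.3777
Distance to target:
d = sqrt((6.9 - -2.1151)^2 + (-7.7 - -1.3777)^2)
= sqrt(81.2722 + 39.9712)
= 11.0111 m


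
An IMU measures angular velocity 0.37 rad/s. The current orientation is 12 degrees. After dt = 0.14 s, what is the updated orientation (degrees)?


delta_theta = w * dt = 0.37 * 0.14 = 0.0518 rad
= 2.9679 deg
theta_new = 12 + 2.9679 = 14.9679 deg


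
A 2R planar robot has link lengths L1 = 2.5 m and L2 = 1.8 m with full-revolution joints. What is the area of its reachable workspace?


r_max = L1 + L2 = 4.3 m
r_min = |L1 - L2| = 0.7 m
Area = pi*(r_max^2 - r_min^2)
= pi*(18.49 - 0.49)
= pi * 18.0
= 56.5487 m^2


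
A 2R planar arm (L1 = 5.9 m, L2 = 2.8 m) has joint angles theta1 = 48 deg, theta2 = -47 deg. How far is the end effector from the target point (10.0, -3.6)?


End effector via forward kinematics:
x = L1*cos(t1) + L2*cos(t1+t2) = 6.7474
y = L1*sin(t1) + L2*sin(t1+t2) = 4.4334
Distance to target:
d = sqrt((10.0 - 6.7474)^2 + (-3.6 - 4.4334)^2)
= sqrt(10.5791 + 64.5359)
= 8.6669 m


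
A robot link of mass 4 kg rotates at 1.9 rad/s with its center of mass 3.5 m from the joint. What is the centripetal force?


F = m * omega^2 * r
= 4 * 1.9^2 * 3.5
= 4 * 3.61 * 3.5
= 50.54 N


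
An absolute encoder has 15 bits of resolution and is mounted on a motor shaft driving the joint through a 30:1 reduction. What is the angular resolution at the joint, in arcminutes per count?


counts = 2^15 = 32768
effective counts at joint = 32768 * 30 = 983040
resolution = 360*60 / 983040
= 0.022 arcmin/count


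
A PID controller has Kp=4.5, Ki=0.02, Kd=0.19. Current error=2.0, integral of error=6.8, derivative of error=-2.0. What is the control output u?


u = Kp*e + Ki*int(e) + Kd*de/dt
= 4.5*2.0 + 0.02*6.8 + 0.19*(-2.0)
= 9.0 + 0.136 + -0.38
= 8.756


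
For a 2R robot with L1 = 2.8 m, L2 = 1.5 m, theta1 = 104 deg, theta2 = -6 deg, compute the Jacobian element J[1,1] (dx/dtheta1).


J[1,1] = -L1*sin(t1) - L2*sin(t1+t2)
= -2.8*sin(104) - 1.5*sin(98)
= -4.2022


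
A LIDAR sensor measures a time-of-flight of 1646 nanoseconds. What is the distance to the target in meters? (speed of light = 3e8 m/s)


tof = 1646 ns = 1.646e-06 s
dist = c * tof / 2
= 3e8 * 1.646e-06 / 2
= 246.9 m


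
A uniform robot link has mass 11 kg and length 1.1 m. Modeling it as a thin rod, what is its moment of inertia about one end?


I = (1/3) * m * L^2
= (1/3) * 11 * 1.1^2
= 0.333333 * 11 * 1.21
= 4.4367 kg*m^2


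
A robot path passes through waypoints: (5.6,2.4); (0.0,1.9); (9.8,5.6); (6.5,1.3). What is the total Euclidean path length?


Segment lengths:
  seg1 = sqrt((-5.6)^2 + (-0.5)^2) = 5.6223
  seg2 = sqrt((9.8)^2 + (3.7)^2) = 10.4752
  seg3 = sqrt((-3.3)^2 + (-4.3)^2) = 5.4203
Total = 21.5178


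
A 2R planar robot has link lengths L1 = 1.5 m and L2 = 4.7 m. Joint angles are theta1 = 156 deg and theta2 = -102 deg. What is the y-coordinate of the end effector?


Convert angles to radians: theta1 = 2.7227, theta2 = -1.7802
y = L1*sin(theta1) + L2*sin(theta1+theta2)
y = 0.6101 + 3.8024
y = 4.4125


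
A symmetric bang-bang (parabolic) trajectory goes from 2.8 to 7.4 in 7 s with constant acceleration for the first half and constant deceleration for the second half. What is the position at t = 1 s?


Symmetric rest-to-rest: each phase covers (pf-p0)/2 in time T/2. 0.5*a*(T/2)^2 = (pf-p0)/2 => a = 4*(pf-p0)/T^2
a = 4*(7.4-2.8)/7^2 = 0.3755
t = 1 is in the acceleration phase (t <= T/2).
p = p0 + 0.5*a*t^2 = 2.8 + 0.5*0.3755*1^2
= 2.9878


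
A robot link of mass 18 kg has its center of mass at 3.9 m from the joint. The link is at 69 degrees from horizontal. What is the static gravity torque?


tau = m*g*L*cos(angle)
= 18 * 9.81 * 3.9 * cos(69 deg)
= 18 * 9.81 * 3.9 * 0.3584
= 246.7944 Nm


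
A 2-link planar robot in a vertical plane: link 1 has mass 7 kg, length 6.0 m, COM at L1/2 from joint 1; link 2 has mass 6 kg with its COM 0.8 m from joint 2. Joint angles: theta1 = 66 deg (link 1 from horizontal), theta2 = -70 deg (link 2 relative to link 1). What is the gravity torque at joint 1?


Horizontal distance from joint 1 to link-1 COM:
  x_c1 = (L1/2)*cos(t1) = 3.0 * 0.4067 = 1.2202 m
Horizontal distance from joint 1 to link-2 COM:
  x_c2 = L1*cos(t1) + Lc2*cos(t1+t2)
       = 6.0*0.4067 + 0.8*0.9976 = 3.2385 m
tau1 = m1*g*x_c1 + m2*g*x_c2
     = 7*9.81*1.2202 + 6*9.81*3.2385
     = 83.7918 + 190.6164
     = 274.4082 Nm


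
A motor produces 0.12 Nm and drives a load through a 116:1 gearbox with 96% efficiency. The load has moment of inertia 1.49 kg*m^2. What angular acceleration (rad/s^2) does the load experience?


tau_out = tau_motor * N * eta
= 0.12 * 116 * 0.96 = 13.3632 Nm
alpha = tau_out / I = 13.3632 / 1.49
= 8.9686 rad/s^2


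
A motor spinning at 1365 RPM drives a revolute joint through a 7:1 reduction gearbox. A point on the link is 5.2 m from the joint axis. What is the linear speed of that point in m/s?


omega_motor = 1365 * 2*pi/60 = 142.9425 rad/s
omega_joint = omega_motor / 7 = 20.4204 rad/s
v = omega_joint * r = 20.4204 * 5.2
= 106.1858 m/s


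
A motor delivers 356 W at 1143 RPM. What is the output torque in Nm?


omega = 1143 * 2*pi/60 = 119.6947 rad/s
tau = P / omega = 356 / 119.6947
= 2.9742 Nm


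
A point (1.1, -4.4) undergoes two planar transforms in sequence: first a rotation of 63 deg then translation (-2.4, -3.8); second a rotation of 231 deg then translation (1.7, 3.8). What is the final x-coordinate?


After transform 1:
x1 = cos(63)*1.1 - sin(63)*-4.4 + -2.4 = 2.0198
y1 = sin(63)*1.1 + cos(63)*-4.4 + -3.8 = -4.8175
After transform 2:
x2 = cos(231)*2.0198 - sin(231)*-4.8175 + 1.7
= -3.315


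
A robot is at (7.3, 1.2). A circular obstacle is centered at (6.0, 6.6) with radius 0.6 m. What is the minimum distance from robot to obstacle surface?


center_dist = sqrt((7.3-6.0)^2 + (1.2-6.6)^2)
= sqrt(1.69 + 29.16)
= 5.5543
min_dist = center_dist - radius = 5.5543 - 0.6 = 4.9543 m


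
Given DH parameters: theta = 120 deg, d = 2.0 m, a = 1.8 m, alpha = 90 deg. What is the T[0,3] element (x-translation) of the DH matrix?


T[0,3] = a * cos(theta)
= 1.8 * cos(120 deg)
= 1.8 * -0.5
= -0.9


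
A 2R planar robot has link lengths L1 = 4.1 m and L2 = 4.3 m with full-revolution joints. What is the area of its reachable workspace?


r_max = L1 + L2 = 8.4 m
r_min = |L1 - L2| = 0.2 m
Area = pi*(r_max^2 - r_min^2)
= pi*(70.56 - 0.04)
= pi * 70.52
= 221.5451 m^2


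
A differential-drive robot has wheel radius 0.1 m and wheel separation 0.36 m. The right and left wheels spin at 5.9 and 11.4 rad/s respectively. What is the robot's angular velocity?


vR = r*wR = 0.1*5.9 = 0.59 m/s
vL = r*wL = 0.1*11.4 = 1.14 m/s
v = (vR+vL)/2 = 0.865 m/s
omega = (vR-vL)/L = -1.5278 rad/s
angular velocity = -1.5278 rad/s


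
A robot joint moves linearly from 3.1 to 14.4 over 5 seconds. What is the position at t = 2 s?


s = t/T = 2/5 = 0.4
p(t) = p0 + (pf-p0)*s
= 3.1 + (14.4 - 3.1) * 0.4
= 7.62


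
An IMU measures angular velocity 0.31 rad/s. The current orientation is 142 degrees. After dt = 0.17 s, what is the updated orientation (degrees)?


delta_theta = w * dt = 0.31 * 0.17 = 0.0527 rad
= 3.0195 deg
theta_new = 142 + 3.0195 = 145.0195 deg


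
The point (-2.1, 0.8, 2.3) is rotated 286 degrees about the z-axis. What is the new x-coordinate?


Rotation about z-axis: x' = x*cos(theta) - y*sin(theta)
= -2.1 * 0.2756 - 0.8 * -0.9613
= 0.1902


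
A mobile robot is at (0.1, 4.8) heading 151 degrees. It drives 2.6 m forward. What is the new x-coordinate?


x_new = x0 + d*cos(theta)
= 0.1 + 2.6*cos(151)
= 0.1 + -2.274
= -2.174


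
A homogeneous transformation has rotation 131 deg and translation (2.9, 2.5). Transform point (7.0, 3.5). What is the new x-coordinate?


x' = cos(theta)*px - sin(theta)*py + tx
= -0.6561*7.0 - 0.7547*3.5 + 2.9
= -4.3339


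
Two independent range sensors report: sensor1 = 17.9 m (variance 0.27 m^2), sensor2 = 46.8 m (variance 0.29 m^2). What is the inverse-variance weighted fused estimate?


w1 = (1/var1) / (1/var1 + 1/var2)
   = 3.7037 / (3.7037 + 3.4483) = 0.5179
w2 = 1 - w1 = 0.4821
fused = w1*s1 + w2*s2 = 9.2696 + 22.5643
= 31.8339 m


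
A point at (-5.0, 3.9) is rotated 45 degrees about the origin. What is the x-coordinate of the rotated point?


x' = x*cos(theta) - y*sin(theta)
cos(45 deg) = 0.7071, sin(45 deg) = 0.7071
x' = -5.0 * 0.7071 - 3.9 * 0.7071
= -3.5355 - 2.7577
= -6.2933


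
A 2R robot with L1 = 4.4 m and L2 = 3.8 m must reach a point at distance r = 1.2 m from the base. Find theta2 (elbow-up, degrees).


cos(theta2) = (r^2 - L1^2 - L2^2) / (2*L1*L2)
cos(theta2) = (1.44 - 19.36 - 14.44) / 33.44
cos(theta2) = -0.967703
theta2 = 165.3987 degrees


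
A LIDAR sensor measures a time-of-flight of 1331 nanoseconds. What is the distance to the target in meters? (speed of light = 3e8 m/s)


tof = 1331 ns = 1.331e-06 s
dist = c * tof / 2
= 3e8 * 1.331e-06 / 2
= 199.65 m


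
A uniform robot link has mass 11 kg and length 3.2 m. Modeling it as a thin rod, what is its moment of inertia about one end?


I = (1/3) * m * L^2
= (1/3) * 11 * 3.2^2
= 0.333333 * 11 * 10.24
= 37.5467 kg*m^2


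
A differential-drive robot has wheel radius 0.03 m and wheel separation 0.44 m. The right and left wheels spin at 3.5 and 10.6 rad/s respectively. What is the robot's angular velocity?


vR = r*wR = 0.03*3.5 = 0.105 m/s
vL = r*wL = 0.03*10.6 = 0.318 m/s
v = (vR+vL)/2 = 0.2115 m/s
omega = (vR-vL)/L = -0.4841 rad/s
angular velocity = -0.4841 rad/s


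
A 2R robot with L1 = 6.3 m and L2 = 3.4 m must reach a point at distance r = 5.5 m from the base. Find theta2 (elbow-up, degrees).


cos(theta2) = (r^2 - L1^2 - L2^2) / (2*L1*L2)
cos(theta2) = (30.25 - 39.69 - 11.56) / 42.84
cos(theta2) = -0.490196
theta2 = 119.3535 degrees


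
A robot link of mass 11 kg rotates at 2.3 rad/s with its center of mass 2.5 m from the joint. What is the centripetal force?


F = m * omega^2 * r
= 11 * 2.3^2 * 2.5
= 11 * 5.29 * 2.5
= 145.475 N


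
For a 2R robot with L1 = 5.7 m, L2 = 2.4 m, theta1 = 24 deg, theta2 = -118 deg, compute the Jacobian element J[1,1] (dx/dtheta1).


J[1,1] = -L1*sin(t1) - L2*sin(t1+t2)
= -5.7*sin(24) - 2.4*sin(-94)
= 0.0758


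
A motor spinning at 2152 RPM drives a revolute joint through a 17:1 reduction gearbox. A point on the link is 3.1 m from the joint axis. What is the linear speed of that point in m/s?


omega_motor = 2152 * 2*pi/60 = 225.3569 rad/s
omega_joint = omega_motor / 17 = 13.2563 rad/s
v = omega_joint * r = 13.2563 * 3.1
= 41.0945 m/s


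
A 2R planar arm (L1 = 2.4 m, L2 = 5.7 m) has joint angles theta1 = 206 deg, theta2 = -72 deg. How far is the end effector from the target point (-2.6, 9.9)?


End effector via forward kinematics:
x = L1*cos(t1) + L2*cos(t1+t2) = -6.1167
y = L1*sin(t1) + L2*sin(t1+t2) = 3.0481
Distance to target:
d = sqrt((-2.6 - -6.1167)^2 + (9.9 - 3.0481)^2)
= sqrt(12.3669 + 46.9479)
= 7.7016 m


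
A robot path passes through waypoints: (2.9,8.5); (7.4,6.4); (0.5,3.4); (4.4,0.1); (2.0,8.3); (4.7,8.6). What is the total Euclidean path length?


Segment lengths:
  seg1 = sqrt((4.5)^2 + (-2.1)^2) = 4.9659
  seg2 = sqrt((-6.9)^2 + (-3.0)^2) = 7.524
  seg3 = sqrt((3.9)^2 + (-3.3)^2) = 5.1088
  seg4 = sqrt((-2.4)^2 + (8.2)^2) = 8.544
  seg5 = sqrt((2.7)^2 + (0.3)^2) = 2.7166
Total = 28.8593


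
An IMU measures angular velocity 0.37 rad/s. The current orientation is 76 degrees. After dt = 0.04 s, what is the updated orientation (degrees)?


delta_theta = w * dt = 0.37 * 0.04 = 0.0148 rad
= 0.848 deg
theta_new = 76 + 0.848 = 76.848 deg


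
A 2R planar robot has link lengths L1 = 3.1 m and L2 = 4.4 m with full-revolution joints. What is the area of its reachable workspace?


r_max = L1 + L2 = 7.5 m
r_min = |L1 - L2| = 1.3 m
Area = pi*(r_max^2 - r_min^2)
= pi*(56.25 - 1.69)
= pi * 54.56
= 171.4053 m^2


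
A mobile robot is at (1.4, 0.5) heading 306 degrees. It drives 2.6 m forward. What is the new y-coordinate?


y_new = y0 + d*sin(theta)
= 0.5 + 2.6*sin(306)
= 0.5 + -2.1034
= -1.6034


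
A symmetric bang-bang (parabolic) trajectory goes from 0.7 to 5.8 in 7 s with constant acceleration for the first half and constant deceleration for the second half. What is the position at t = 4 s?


Symmetric rest-to-rest: each phase covers (pf-p0)/2 in time T/2. 0.5*a*(T/2)^2 = (pf-p0)/2 => a = 4*(pf-p0)/T^2
a = 4*(5.8-0.7)/7^2 = 0.4163
t = 4 is in the deceleration phase (t > T/2).
p = pf - 0.5*a*(T-t)^2 = 5.8 - 0.5*0.4163*3^2
= 3.9265


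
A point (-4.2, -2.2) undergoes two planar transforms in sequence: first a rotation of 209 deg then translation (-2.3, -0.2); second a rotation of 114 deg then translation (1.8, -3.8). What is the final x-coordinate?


After transform 1:
x1 = cos(209)*-4.2 - sin(209)*-2.2 + -2.3 = 0.3068
y1 = sin(209)*-4.2 + cos(209)*-2.2 + -0.2 = 3.7604
After transform 2:
x2 = cos(114)*0.3068 - sin(114)*3.7604 + 1.8
= -1.7601


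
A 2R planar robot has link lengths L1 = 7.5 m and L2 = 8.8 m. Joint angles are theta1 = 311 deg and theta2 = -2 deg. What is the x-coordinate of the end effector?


Convert angles to radians: theta1 = 5.428, theta2 = -0.0349
x = L1*cos(theta1) + L2*cos(theta1+theta2)
x = 4.9204 + 5.538
x = 10.4585


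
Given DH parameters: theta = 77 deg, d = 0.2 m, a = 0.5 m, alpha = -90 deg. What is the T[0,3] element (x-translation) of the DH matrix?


T[0,3] = a * cos(theta)
= 0.5 * cos(77 deg)
= 0.5 * 0.225
= 0.1125


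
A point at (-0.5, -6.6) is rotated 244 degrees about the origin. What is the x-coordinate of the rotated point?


x' = x*cos(theta) - y*sin(theta)
cos(244 deg) = -0.4384, sin(244 deg) = -0.8988
x' = -0.5 * -0.4384 - -6.6 * -0.8988
= 0.2192 - 5.932
= -5.7129


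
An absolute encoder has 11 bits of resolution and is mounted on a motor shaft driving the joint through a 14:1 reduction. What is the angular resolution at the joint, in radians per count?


counts = 2^11 = 2048
effective counts at joint = 2048 * 14 = 28672
resolution = 2*pi / 28672
= 2.1914e-04 rad/count


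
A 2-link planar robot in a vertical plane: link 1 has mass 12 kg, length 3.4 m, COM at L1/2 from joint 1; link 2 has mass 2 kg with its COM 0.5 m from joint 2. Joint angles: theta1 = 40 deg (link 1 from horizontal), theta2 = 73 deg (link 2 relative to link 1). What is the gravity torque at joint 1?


Horizontal distance from joint 1 to link-1 COM:
  x_c1 = (L1/2)*cos(t1) = 1.7 * 0.766 = 1.3023 m
Horizontal distance from joint 1 to link-2 COM:
  x_c2 = L1*cos(t1) + Lc2*cos(t1+t2)
       = 3.4*0.766 + 0.5*-0.3907 = 2.4092 m
tau1 = m1*g*x_c1 + m2*g*x_c2
     = 12*9.81*1.3023 + 2*9.81*2.4092
     = 153.3039 + 47.2682
     = 200.5721 Nm


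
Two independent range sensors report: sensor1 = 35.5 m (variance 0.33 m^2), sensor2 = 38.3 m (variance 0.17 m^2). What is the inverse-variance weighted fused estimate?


w1 = (1/var1) / (1/var1 + 1/var2)
   = 3.0303 / (3.0303 + 5.8824) = 0.34
w2 = 1 - w1 = 0.66
fused = w1*s1 + w2*s2 = 12.07 + 25.278
= 37.348 m


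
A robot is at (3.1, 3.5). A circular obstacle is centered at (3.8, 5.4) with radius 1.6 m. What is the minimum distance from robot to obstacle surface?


center_dist = sqrt((3.1-3.8)^2 + (3.5-5.4)^2)
= sqrt(0.49 + 3.61)
= 2.0248
min_dist = center_dist - radius = 2.0248 - 1.6 = 0.4248 m


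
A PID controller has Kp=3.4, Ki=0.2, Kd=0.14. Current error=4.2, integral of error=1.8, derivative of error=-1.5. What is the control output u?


u = Kp*e + Ki*int(e) + Kd*de/dt
= 3.4*4.2 + 0.2*1.8 + 0.14*(-1.5)
= 14.28 + 0.36 + -0.21
= 14.43


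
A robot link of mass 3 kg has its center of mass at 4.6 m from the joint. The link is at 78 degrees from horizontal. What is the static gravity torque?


tau = m*g*L*cos(angle)
= 3 * 9.81 * 4.6 * cos(78 deg)
= 3 * 9.81 * 4.6 * 0.2079
= 28.1467 Nm


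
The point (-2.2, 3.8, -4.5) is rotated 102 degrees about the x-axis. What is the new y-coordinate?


Rotation about x-axis: y' = y*cos(theta) - z*sin(theta)
= 3.8 * -0.2079 - -4.5 * 0.9781
= 3.6116


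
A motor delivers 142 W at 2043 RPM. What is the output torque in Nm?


omega = 2043 * 2*pi/60 = 213.9425 rad/s
tau = P / omega = 142 / 213.9425
= 0.6637 Nm


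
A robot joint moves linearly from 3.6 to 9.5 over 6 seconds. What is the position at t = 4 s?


s = t/T = 4/6 = 0.6667
p(t) = p0 + (pf-p0)*s
= 3.6 + (9.5 - 3.6) * 0.6667
= 7.5333


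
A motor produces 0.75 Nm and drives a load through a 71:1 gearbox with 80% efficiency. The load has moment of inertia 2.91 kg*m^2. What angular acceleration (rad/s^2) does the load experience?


tau_out = tau_motor * N * eta
= 0.75 * 71 * 0.8 = 42.6 Nm
alpha = tau_out / I = 42.6 / 2.91
= 14.6392 rad/s^2


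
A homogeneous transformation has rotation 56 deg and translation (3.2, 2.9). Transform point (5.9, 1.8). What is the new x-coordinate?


x' = cos(theta)*px - sin(theta)*py + tx
= 0.5592*5.9 - 0.829*1.8 + 3.2
= 5.007


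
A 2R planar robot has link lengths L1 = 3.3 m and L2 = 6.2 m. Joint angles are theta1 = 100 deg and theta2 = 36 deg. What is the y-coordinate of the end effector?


Convert angles to radians: theta1 = 1.7453, theta2 = 0.6283
y = L1*sin(theta1) + L2*sin(theta1+theta2)
y = 3.2499 + 4.3069
y = 7.5567


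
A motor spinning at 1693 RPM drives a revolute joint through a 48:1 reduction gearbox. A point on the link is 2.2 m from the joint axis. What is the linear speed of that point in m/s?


omega_motor = 1693 * 2*pi/60 = 177.2905 rad/s
omega_joint = omega_motor / 48 = 3.6936 rad/s
v = omega_joint * r = 3.6936 * 2.2
= 8.1258 m/s


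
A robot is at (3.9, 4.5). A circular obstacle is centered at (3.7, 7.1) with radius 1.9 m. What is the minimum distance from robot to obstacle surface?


center_dist = sqrt((3.9-3.7)^2 + (4.5-7.1)^2)
= sqrt(0.04 + 6.76)
= 2.6077
min_dist = center_dist - radius = 2.6077 - 1.9 = 0.7077 m


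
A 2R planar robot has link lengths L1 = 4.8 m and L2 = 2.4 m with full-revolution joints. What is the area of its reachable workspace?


r_max = L1 + L2 = 7.2 m
r_min = |L1 - L2| = 2.4 m
Area = pi*(r_max^2 - r_min^2)
= pi*(51.84 - 5.76)
= pi * 46.08
= 144.7646 m^2


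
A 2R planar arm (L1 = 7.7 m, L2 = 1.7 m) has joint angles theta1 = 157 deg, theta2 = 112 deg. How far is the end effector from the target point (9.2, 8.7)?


End effector via forward kinematics:
x = L1*cos(t1) + L2*cos(t1+t2) = -7.1176
y = L1*sin(t1) + L2*sin(t1+t2) = 1.3089
Distance to target:
d = sqrt((9.2 - -7.1176)^2 + (8.7 - 1.3089)^2)
= sqrt(266.2626 + 54.6285)
= 17.9134 m


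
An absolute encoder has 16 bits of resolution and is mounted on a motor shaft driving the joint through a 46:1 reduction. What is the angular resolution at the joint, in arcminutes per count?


counts = 2^16 = 65536
effective counts at joint = 65536 * 46 = 3014656
resolution = 360*60 / 3014656
= 0.0072 arcmin/count


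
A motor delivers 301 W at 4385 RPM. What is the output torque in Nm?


omega = 4385 * 2*pi/60 = 459.1961 rad/s
tau = P / omega = 301 / 459.1961
= 0.6555 Nm


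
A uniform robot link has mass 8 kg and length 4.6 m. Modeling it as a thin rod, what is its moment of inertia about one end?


I = (1/3) * m * L^2
= (1/3) * 8 * 4.6^2
= 0.333333 * 8 * 21.16
= 56.4267 kg*m^2


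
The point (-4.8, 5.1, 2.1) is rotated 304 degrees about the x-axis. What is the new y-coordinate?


Rotation about x-axis: y' = y*cos(theta) - z*sin(theta)
= 5.1 * 0.5592 - 2.1 * -0.829
= 4.5929


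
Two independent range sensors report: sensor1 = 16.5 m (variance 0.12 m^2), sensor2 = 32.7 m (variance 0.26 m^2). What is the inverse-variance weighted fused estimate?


w1 = (1/var1) / (1/var1 + 1/var2)
   = 8.3333 / (8.3333 + 3.8462) = 0.6842
w2 = 1 - w1 = 0.3158
fused = w1*s1 + w2*s2 = 11.2895 + 10.3263
= 21.6158 m


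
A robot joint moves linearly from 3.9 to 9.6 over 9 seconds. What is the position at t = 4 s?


s = t/T = 4/9 = 0.4444
p(t) = p0 + (pf-p0)*s
= 3.9 + (9.6 - 3.9) * 0.4444
= 6.4333


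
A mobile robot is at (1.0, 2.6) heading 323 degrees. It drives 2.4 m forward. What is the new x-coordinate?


x_new = x0 + d*cos(theta)
= 1.0 + 2.4*cos(323)
= 1.0 + 1.9167
= 2.9167


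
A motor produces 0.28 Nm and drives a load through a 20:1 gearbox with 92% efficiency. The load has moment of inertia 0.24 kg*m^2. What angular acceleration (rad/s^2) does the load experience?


tau_out = tau_motor * N * eta
= 0.28 * 20 * 0.92 = 5.152 Nm
alpha = tau_out / I = 5.152 / 0.24
= 21.4667 rad/s^2


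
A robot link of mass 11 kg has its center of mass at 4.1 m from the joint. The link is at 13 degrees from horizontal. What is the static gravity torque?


tau = m*g*L*cos(angle)
= 11 * 9.81 * 4.1 * cos(13 deg)
= 11 * 9.81 * 4.1 * 0.9744
= 431.0915 Nm


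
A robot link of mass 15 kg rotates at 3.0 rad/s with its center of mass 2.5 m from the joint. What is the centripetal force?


F = m * omega^2 * r
= 15 * 3.0^2 * 2.5
= 15 * 9.0 * 2.5
= 337.5 N


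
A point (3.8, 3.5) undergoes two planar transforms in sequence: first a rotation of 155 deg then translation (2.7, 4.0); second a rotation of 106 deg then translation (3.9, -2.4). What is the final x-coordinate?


After transform 1:
x1 = cos(155)*3.8 - sin(155)*3.5 + 2.7 = -2.2231
y1 = sin(155)*3.8 + cos(155)*3.5 + 4.0 = 2.4339
After transform 2:
x2 = cos(106)*-2.2231 - sin(106)*2.4339 + 3.9
= 2.1732


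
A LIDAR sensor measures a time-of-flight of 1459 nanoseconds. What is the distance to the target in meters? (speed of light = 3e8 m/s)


tof = 1459 ns = 1.459e-06 s
dist = c * tof / 2
= 3e8 * 1.459e-06 / 2
= 218.85 m


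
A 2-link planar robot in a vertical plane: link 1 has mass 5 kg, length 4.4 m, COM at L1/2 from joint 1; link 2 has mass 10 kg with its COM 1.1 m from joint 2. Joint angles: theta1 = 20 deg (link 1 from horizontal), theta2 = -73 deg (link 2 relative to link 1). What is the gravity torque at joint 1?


Horizontal distance from joint 1 to link-1 COM:
  x_c1 = (L1/2)*cos(t1) = 2.2 * 0.9397 = 2.0673 m
Horizontal distance from joint 1 to link-2 COM:
  x_c2 = L1*cos(t1) + Lc2*cos(t1+t2)
       = 4.4*0.9397 + 1.1*0.6018 = 4.7966 m
tau1 = m1*g*x_c1 + m2*g*x_c2
     = 5*9.81*2.0673 + 10*9.81*4.7966
     = 101.4022 + 470.5508
     = 571.953 Nm


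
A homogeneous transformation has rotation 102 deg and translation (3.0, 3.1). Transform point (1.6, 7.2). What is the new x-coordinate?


x' = cos(theta)*px - sin(theta)*py + tx
= -0.2079*1.6 - 0.9781*7.2 + 3.0
= -4.3753


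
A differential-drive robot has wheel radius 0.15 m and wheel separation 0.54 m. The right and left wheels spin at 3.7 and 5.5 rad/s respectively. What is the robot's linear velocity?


vR = r*wR = 0.15*3.7 = 0.555 m/s
vL = r*wL = 0.15*5.5 = 0.825 m/s
v = (vR+vL)/2 = 0.69 m/s
omega = (vR-vL)/L = -0.5 rad/s
linear velocity = 0.69 m/s


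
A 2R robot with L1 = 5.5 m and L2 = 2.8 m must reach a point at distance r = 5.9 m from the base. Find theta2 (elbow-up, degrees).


cos(theta2) = (r^2 - L1^2 - L2^2) / (2*L1*L2)
cos(theta2) = (34.81 - 30.25 - 7.84) / 30.8
cos(theta2) = -0.106494
theta2 = 96.1132 degrees


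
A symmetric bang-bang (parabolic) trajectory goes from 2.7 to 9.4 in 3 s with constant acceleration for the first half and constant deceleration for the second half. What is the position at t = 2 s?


Symmetric rest-to-rest: each phase covers (pf-p0)/2 in time T/2. 0.5*a*(T/2)^2 = (pf-p0)/2 => a = 4*(pf-p0)/T^2
a = 4*(9.4-2.7)/3^2 = 2.9778
t = 2 is in the deceleration phase (t > T/2).
p = pf - 0.5*a*(T-t)^2 = 9.4 - 0.5*2.9778*1^2
= 7.9111


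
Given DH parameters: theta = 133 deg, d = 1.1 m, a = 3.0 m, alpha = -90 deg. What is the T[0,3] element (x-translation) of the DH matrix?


T[0,3] = a * cos(theta)
= 3.0 * cos(133 deg)
= 3.0 * -0.682
= -2.046


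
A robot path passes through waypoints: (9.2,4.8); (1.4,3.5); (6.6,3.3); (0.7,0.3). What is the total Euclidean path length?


Segment lengths:
  seg1 = sqrt((-7.8)^2 + (-1.3)^2) = 7.9076
  seg2 = sqrt((5.2)^2 + (-0.2)^2) = 5.2038
  seg3 = sqrt((-5.9)^2 + (-3.0)^2) = 6.6189
Total = 19.7303


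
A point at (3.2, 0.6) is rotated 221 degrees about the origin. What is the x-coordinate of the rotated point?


x' = x*cos(theta) - y*sin(theta)
cos(221 deg) = -0.7547, sin(221 deg) = -0.6561
x' = 3.2 * -0.7547 - 0.6 * -0.6561
= -2.4151 - -0.3936
= -2.0214


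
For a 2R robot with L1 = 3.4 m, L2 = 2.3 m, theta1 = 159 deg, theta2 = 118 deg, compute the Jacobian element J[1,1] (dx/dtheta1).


J[1,1] = -L1*sin(t1) - L2*sin(t1+t2)
= -3.4*sin(159) - 2.3*sin(277)
= 1.0644


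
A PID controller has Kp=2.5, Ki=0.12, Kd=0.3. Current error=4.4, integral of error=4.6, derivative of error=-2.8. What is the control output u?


u = Kp*e + Ki*int(e) + Kd*de/dt
= 2.5*4.4 + 0.12*4.6 + 0.3*(-2.8)
= 11.0 + 0.552 + -0.84
= 10.712


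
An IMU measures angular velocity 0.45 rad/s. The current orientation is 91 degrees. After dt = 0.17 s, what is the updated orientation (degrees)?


delta_theta = w * dt = 0.45 * 0.17 = 0.0765 rad
= 4.3831 deg
theta_new = 91 + 4.3831 = 95.3831 deg


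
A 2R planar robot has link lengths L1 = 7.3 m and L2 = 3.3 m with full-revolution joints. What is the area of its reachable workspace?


r_max = L1 + L2 = 10.6 m
r_min = |L1 - L2| = 4.0 m
Area = pi*(r_max^2 - r_min^2)
= pi*(112.36 - 16.0)
= pi * 96.36
= 302.7239 m^2


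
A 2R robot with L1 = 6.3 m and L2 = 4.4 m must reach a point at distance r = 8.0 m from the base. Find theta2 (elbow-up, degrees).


cos(theta2) = (r^2 - L1^2 - L2^2) / (2*L1*L2)
cos(theta2) = (64.0 - 39.69 - 19.36) / 55.44
cos(theta2) = 0.089286
theta2 = 84.8775 degrees


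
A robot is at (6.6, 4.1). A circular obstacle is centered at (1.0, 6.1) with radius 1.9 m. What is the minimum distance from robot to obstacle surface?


center_dist = sqrt((6.6-1.0)^2 + (4.1-6.1)^2)
= sqrt(31.36 + 4.0)
= 5.9464
min_dist = center_dist - radius = 5.9464 - 1.9 = 4.0464 m


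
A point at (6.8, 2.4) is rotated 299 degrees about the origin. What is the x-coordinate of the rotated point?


x' = x*cos(theta) - y*sin(theta)
cos(299 deg) = 0.4848, sin(299 deg) = -0.8746
x' = 6.8 * 0.4848 - 2.4 * -0.8746
= 3.2967 - -2.0991
= 5.3958


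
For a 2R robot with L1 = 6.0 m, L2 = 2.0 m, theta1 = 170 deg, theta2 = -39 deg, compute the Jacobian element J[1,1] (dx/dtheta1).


J[1,1] = -L1*sin(t1) - L2*sin(t1+t2)
= -6.0*sin(170) - 2.0*sin(131)
= -2.5513


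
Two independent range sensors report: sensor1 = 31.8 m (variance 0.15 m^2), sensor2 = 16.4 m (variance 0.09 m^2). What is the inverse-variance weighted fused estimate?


w1 = (1/var1) / (1/var1 + 1/var2)
   = 6.6667 / (6.6667 + 11.1111) = 0.375
w2 = 1 - w1 = 0.625
fused = w1*s1 + w2*s2 = 11.925 + 10.25
= 22.175 m


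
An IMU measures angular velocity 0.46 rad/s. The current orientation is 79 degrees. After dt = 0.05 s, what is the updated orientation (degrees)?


delta_theta = w * dt = 0.46 * 0.05 = 0.023 rad
= 1.3178 deg
theta_new = 79 + 1.3178 = 80.3178 deg


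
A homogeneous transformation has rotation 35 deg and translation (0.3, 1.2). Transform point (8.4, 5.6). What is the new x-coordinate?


x' = cos(theta)*px - sin(theta)*py + tx
= 0.8192*8.4 - 0.5736*5.6 + 0.3
= 3.9688


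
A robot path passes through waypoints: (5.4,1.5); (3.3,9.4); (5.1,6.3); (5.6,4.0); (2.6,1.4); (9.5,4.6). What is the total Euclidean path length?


Segment lengths:
  seg1 = sqrt((-2.1)^2 + (7.9)^2) = 8.1744
  seg2 = sqrt((1.8)^2 + (-3.1)^2) = 3.5847
  seg3 = sqrt((0.5)^2 + (-2.3)^2) = 2.3537
  seg4 = sqrt((-3.0)^2 + (-2.6)^2) = 3.9699
  seg5 = sqrt((6.9)^2 + (3.2)^2) = 7.6059
Total = 25.6886


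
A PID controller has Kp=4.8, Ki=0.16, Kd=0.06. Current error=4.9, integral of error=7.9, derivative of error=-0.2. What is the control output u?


u = Kp*e + Ki*int(e) + Kd*de/dt
= 4.8*4.9 + 0.16*7.9 + 0.06*(-0.2)
= 23.52 + 1.264 + -0.012
= 24.772


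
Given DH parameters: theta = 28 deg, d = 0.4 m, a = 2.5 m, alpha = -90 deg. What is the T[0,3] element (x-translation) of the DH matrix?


T[0,3] = a * cos(theta)
= 2.5 * cos(28 deg)
= 2.5 * 0.8829
= 2.2074


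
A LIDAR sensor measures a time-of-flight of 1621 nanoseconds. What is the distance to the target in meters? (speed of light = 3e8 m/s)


tof = 1621 ns = 1.621e-06 s
dist = c * tof / 2
= 3e8 * 1.621e-06 / 2
= 243.15 m


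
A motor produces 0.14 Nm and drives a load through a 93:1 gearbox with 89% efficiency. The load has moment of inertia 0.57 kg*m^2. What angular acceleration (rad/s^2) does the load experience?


tau_out = tau_motor * N * eta
= 0.14 * 93 * 0.89 = 11.5878 Nm
alpha = tau_out / I = 11.5878 / 0.57
= 20.3295 rad/s^2


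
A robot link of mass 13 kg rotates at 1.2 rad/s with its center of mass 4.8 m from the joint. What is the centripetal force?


F = m * omega^2 * r
= 13 * 1.2^2 * 4.8
= 13 * 1.44 * 4.8
= 89.856 N


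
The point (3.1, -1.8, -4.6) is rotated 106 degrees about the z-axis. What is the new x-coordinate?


Rotation about z-axis: x' = x*cos(theta) - y*sin(theta)
= 3.1 * -0.2756 - -1.8 * 0.9613
= 0.8758


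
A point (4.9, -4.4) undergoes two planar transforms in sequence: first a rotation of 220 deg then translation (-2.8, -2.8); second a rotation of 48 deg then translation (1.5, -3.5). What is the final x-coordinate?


After transform 1:
x1 = cos(220)*4.9 - sin(220)*-4.4 + -2.8 = -9.3819
y1 = sin(220)*4.9 + cos(220)*-4.4 + -2.8 = -2.5791
After transform 2:
x2 = cos(48)*-9.3819 - sin(48)*-2.5791 + 1.5
= -2.8611


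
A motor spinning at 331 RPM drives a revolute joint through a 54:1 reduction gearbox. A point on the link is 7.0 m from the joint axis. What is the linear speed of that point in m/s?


omega_motor = 331 * 2*pi/60 = 34.6622 rad/s
omega_joint = omega_motor / 54 = 0.6419 rad/s
v = omega_joint * r = 0.6419 * 7.0
= 4.4933 m/s


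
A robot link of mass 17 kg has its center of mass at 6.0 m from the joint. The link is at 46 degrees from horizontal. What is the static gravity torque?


tau = m*g*L*cos(angle)
= 17 * 9.81 * 6.0 * cos(46 deg)
= 17 * 9.81 * 6.0 * 0.6947
= 695.0891 Nm


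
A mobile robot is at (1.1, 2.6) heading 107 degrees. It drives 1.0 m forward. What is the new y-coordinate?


y_new = y0 + d*sin(theta)
= 2.6 + 1.0*sin(107)
= 2.6 + 0.9563
= 3.5563


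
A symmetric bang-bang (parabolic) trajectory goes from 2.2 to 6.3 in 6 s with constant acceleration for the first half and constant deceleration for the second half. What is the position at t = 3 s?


Symmetric rest-to-rest: each phase covers (pf-p0)/2 in time T/2. 0.5*a*(T/2)^2 = (pf-p0)/2 => a = 4*(pf-p0)/T^2
a = 4*(6.3-2.2)/6^2 = 0.4556
t = 3 is in the acceleration phase (t <= T/2).
p = p0 + 0.5*a*t^2 = 2.2 + 0.5*0.4556*3^2
= 4.25


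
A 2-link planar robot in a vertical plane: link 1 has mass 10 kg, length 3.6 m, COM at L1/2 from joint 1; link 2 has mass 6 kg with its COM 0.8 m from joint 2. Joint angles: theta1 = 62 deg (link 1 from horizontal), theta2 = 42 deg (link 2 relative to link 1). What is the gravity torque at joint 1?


Horizontal distance from joint 1 to link-1 COM:
  x_c1 = (L1/2)*cos(t1) = 1.8 * 0.4695 = 0.845 m
Horizontal distance from joint 1 to link-2 COM:
  x_c2 = L1*cos(t1) + Lc2*cos(t1+t2)
       = 3.6*0.4695 + 0.8*-0.2419 = 1.4966 m
tau1 = m1*g*x_c1 + m2*g*x_c2
     = 10*9.81*0.845 + 6*9.81*1.4966
     = 82.8993 + 88.0875
     = 170.9868 Nm


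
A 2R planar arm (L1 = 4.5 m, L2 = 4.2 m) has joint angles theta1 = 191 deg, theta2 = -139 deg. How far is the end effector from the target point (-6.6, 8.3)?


End effector via forward kinematics:
x = L1*cos(t1) + L2*cos(t1+t2) = -1.8315
y = L1*sin(t1) + L2*sin(t1+t2) = 2.451
Distance to target:
d = sqrt((-6.6 - -1.8315)^2 + (8.3 - 2.451)^2)
= sqrt(22.7382 + 34.2107)
= 7.5465 m
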